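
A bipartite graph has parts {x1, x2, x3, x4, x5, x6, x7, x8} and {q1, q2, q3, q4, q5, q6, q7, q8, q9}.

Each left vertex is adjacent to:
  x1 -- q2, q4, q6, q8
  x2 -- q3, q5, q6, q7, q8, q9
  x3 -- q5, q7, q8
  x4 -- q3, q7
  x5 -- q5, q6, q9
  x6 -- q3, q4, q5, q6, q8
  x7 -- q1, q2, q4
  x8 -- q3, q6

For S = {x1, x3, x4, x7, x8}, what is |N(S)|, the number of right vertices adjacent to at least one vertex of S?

8

The union of neighbours of {x1, x3, x4, x7, x8} is {q1, q2, q3, q4, q5, q6, q7, q8}, which has 8 elements.
Since |N(S)| = 8 ≥ |S| = 5, Hall's condition holds for this subset.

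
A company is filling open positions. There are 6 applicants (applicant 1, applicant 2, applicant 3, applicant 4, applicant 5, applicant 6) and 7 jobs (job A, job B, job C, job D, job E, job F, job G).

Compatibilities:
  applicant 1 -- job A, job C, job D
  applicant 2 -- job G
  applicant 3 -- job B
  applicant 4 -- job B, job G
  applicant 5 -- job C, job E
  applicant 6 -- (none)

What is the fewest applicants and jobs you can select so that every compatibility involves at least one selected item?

4

The 4 edges applicant 1–job A, applicant 2–job G, applicant 3–job B, applicant 5–job E form a matching, so any vertex cover needs at least 4 vertices (one per matched edge).
Conversely {applicant 1, applicant 5, job B, job G} meets every edge and has exactly 4 vertices, so 4 is optimal.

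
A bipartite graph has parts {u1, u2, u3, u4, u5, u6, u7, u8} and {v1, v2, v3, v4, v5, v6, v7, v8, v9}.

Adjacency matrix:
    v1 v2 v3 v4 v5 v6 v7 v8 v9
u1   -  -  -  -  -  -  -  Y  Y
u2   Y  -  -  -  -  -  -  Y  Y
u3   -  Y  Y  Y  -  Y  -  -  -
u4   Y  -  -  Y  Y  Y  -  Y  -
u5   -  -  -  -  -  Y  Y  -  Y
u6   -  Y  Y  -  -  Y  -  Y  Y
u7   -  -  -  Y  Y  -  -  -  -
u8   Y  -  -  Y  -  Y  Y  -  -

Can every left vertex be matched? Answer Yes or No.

A valid assignment of size 8: u1–v8, u2–v9, u3–v2, u4–v1, u5–v7, u6–v3, u7–v4, u8–v6.
All 8 left vertices are covered.

Yes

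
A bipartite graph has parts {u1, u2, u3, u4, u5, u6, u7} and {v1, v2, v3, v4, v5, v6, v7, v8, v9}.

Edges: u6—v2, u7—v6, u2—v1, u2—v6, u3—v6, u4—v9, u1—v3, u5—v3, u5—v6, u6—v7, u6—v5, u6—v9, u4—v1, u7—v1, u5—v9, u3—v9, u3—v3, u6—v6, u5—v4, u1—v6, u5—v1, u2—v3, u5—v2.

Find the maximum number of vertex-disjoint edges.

For example, pair u1-v3, u2-v6, u3-v9, u4-v1, u5-v4, u6-v2.
The set {u1, u2, u3, u4, u7} has only 4 neighbours ({v1, v3, v6, v9}), so by Hall's theorem at most 6 of the 7 left vertices can be matched.

6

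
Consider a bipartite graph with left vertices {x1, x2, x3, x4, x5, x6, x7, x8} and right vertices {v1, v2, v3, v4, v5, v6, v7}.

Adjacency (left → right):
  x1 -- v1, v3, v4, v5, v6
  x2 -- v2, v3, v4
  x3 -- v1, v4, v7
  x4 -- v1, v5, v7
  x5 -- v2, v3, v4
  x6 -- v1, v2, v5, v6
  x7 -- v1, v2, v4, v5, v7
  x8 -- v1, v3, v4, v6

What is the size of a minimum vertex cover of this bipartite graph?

7

{v1, v2, v3, v4, v5, v6, v7} is a vertex cover of size 7: every edge has an endpoint in this set.
No smaller cover exists because x1–v6, x2–v3, x3–v7, x4–v5, x5–v4, x6–v1, x7–v2 is a matching of size 7, and a cover must include an endpoint of each of these disjoint edges (König's theorem).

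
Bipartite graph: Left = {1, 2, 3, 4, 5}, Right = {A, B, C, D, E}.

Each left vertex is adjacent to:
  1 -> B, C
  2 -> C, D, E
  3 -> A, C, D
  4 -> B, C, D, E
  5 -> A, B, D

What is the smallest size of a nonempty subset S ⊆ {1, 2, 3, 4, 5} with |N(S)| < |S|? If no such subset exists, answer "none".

none

A matching saturating every left vertex exists, for instance 1→C, 2→D, 3→A, 4→E, 5→B.
By Hall's marriage theorem, this means |N(S)| ≥ |S| for every subset S, so no violating subset exists.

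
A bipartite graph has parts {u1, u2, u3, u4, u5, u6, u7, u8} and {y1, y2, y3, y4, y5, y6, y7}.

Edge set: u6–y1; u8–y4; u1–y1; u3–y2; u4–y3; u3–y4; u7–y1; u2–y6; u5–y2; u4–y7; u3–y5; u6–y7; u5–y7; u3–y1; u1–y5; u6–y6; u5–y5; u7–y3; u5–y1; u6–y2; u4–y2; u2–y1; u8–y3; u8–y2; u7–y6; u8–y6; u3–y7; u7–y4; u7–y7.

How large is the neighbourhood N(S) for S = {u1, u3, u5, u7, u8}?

7

The union of neighbours of {u1, u3, u5, u7, u8} is {y1, y2, y3, y4, y5, y6, y7}, which has 7 elements.
Since |N(S)| = 7 ≥ |S| = 5, Hall's condition holds for this subset.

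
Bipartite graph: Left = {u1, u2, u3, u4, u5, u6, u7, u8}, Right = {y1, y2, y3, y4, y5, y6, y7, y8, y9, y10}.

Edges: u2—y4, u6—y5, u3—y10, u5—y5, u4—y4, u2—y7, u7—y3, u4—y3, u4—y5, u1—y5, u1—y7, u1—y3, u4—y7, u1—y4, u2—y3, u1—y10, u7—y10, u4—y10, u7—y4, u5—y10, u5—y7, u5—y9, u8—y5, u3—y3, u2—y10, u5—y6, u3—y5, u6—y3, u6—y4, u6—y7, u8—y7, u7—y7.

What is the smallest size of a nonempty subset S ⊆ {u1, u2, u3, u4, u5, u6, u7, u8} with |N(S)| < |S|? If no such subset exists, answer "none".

6

Take S = {u1, u2, u3, u4, u6, u7}. Its neighbourhood is {y3, y4, y5, y7, y10}, so |N(S)| = 5 < |S| = 6.
Every subset of size less than 6 has at least as many neighbours as members, so 6 is the minimum.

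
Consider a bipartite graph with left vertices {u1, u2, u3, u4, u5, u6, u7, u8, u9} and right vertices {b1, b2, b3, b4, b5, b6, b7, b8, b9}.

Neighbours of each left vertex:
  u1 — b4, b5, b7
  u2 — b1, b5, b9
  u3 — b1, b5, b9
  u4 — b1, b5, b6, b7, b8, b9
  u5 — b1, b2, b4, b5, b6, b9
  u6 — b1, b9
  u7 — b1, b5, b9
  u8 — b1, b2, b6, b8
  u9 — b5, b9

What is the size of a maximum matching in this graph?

A valid assignment of size 7: u1→b4, u2→b1, u3→b5, u4→b7, u5→b6, u6→b9, u8→b8.
The set {u2, u3, u6, u7, u9} has only 3 neighbours ({b1, b5, b9}), so by Hall's theorem at most 7 of the 9 left vertices can be matched.

7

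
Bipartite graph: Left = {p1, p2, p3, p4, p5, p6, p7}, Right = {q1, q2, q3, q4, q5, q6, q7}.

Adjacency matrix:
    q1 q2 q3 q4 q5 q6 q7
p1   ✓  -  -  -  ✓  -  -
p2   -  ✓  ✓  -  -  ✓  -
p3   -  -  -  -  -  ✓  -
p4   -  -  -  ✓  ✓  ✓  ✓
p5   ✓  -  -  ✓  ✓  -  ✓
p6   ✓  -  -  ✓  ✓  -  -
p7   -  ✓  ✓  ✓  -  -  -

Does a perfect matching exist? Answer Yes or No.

A valid assignment of size 7: p1→q1, p2→q3, p3→q6, p4→q5, p5→q7, p6→q4, p7→q2.
All 7 left vertices are covered.

Yes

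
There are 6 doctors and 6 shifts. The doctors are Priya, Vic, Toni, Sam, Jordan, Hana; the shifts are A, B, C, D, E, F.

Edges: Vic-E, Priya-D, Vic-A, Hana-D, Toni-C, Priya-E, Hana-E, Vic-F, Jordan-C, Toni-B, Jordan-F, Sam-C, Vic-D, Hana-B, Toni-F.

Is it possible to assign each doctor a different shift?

For example, pair Priya→D, Vic→A, Toni→B, Sam→C, Jordan→F, Hana→E.
All 6 doctors are covered.

Yes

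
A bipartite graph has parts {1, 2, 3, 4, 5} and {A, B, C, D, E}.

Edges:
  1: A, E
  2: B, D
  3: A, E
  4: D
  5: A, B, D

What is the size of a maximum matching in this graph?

4

One maximum matching: 1→A, 2→B, 3→E, 4→D.
The set {1, 2, 3, 4, 5} has only 4 neighbours ({A, B, D, E}), so by Hall's theorem at most 4 of the 5 left vertices can be matched.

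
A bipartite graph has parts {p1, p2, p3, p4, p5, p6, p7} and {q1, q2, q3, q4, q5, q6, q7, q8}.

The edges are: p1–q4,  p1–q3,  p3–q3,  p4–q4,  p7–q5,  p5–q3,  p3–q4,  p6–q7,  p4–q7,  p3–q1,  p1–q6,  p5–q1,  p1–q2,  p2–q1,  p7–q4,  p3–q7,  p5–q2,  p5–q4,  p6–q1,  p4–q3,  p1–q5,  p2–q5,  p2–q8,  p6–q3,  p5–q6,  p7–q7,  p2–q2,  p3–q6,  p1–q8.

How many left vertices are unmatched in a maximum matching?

One maximum matching: p1→q8, p2→q2, p3→q6, p4→q4, p5→q1, p6→q3, p7→q7.
All 7 left vertices are matched, so no larger matching exists.
That matches 7 of the 7, leaving 0 unmatched; no matching can do better.

0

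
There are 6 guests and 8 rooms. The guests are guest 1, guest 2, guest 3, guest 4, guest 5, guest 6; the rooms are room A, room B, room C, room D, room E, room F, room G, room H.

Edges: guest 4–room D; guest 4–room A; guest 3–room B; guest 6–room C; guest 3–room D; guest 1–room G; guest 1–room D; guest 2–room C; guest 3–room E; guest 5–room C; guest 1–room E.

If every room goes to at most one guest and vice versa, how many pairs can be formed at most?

4

For example, pair guest 1–room G, guest 2–room C, guest 3–room E, guest 4–room D.
The set {guest 2, guest 5, guest 6} has only 1 neighbour ({room C}), so by Hall's theorem at most 4 of the 6 guests can be matched.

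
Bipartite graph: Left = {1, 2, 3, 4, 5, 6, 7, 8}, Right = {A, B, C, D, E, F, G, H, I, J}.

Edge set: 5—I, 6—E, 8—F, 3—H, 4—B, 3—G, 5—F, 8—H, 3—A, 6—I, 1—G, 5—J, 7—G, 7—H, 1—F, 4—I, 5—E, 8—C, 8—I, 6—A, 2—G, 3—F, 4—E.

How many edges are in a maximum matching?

One maximum matching: 1-F, 2-G, 3-A, 4-B, 5-E, 6-I, 7-H, 8-C.
All 8 left vertices are matched, so no larger matching exists.

8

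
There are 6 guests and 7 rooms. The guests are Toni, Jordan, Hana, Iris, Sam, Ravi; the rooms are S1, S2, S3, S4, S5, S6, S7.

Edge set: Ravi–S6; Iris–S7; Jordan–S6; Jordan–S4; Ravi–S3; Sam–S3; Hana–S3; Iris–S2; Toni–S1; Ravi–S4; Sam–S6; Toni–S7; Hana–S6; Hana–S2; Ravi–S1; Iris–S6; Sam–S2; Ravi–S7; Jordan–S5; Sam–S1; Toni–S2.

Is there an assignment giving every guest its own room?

Yes

A valid assignment of size 6: Toni→S1, Jordan→S4, Hana→S3, Iris→S2, Sam→S6, Ravi→S7.
All 6 guests are covered.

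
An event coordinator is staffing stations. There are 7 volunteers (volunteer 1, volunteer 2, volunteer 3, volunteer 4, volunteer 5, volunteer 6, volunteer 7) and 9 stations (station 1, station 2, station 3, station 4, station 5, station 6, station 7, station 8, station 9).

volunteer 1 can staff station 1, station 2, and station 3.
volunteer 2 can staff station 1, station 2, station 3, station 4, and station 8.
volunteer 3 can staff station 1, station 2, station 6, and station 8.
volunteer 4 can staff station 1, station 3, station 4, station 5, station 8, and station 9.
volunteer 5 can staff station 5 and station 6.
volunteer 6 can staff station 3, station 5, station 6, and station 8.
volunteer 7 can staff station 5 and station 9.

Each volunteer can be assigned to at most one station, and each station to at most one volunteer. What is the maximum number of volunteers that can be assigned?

7

One maximum matching: volunteer 1–station 1, volunteer 2–station 4, volunteer 3–station 2, volunteer 4–station 8, volunteer 5–station 6, volunteer 6–station 3, volunteer 7–station 5.
This saturates every volunteer, so 7 is the maximum.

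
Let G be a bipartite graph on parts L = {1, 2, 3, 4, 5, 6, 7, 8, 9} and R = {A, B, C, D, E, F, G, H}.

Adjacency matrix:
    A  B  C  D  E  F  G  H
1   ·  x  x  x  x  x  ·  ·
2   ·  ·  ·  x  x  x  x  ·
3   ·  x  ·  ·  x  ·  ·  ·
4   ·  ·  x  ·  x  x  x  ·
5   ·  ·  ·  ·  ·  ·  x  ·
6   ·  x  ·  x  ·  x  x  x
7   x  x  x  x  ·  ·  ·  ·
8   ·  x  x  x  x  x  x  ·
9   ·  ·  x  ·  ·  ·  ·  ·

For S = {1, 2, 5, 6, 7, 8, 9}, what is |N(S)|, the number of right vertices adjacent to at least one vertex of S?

8

The union of neighbours of {1, 2, 5, 6, 7, 8, 9} is {A, B, C, D, E, F, G, H}, which has 8 elements.
Since |N(S)| = 8 ≥ |S| = 7, Hall's condition holds for this subset.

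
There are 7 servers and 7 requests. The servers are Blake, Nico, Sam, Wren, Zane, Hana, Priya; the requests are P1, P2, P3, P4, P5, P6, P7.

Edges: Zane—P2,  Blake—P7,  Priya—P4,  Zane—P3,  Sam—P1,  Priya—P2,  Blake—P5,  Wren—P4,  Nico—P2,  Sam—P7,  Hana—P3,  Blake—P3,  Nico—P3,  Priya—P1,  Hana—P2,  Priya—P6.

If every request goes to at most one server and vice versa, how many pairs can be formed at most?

6

One maximum matching: Blake→P5, Nico→P2, Sam→P7, Wren→P4, Zane→P3, Priya→P1.
The set {Nico, Zane, Hana} has only 2 neighbours ({P2, P3}), so by Hall's theorem at most 6 of the 7 servers can be matched.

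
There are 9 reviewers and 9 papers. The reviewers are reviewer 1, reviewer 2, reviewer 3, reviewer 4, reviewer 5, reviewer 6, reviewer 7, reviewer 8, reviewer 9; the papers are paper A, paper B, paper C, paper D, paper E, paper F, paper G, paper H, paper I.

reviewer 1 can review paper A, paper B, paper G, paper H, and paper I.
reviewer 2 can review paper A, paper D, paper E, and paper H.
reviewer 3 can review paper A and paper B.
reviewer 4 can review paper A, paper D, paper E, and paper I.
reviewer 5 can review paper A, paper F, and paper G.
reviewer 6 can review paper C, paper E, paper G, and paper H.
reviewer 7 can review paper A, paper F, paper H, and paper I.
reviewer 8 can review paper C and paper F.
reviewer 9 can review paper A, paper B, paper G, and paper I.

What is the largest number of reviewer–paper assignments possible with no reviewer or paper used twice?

9

For example, pair reviewer 1-paper H, reviewer 2-paper D, reviewer 3-paper B, reviewer 4-paper E, reviewer 5-paper A, reviewer 6-paper G, reviewer 7-paper F, reviewer 8-paper C, reviewer 9-paper I.
All 9 reviewers are matched, so no larger matching exists.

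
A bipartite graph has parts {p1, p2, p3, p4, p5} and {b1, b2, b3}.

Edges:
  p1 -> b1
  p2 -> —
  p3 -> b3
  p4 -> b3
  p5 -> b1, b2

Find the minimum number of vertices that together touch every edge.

{p1, p5, b3} is a vertex cover of size 3: every edge has an endpoint in this set.
No smaller cover exists because p1–b1, p3–b3, p5–b2 is a matching of size 3, and a cover must include an endpoint of each of these disjoint edges (König's theorem).

3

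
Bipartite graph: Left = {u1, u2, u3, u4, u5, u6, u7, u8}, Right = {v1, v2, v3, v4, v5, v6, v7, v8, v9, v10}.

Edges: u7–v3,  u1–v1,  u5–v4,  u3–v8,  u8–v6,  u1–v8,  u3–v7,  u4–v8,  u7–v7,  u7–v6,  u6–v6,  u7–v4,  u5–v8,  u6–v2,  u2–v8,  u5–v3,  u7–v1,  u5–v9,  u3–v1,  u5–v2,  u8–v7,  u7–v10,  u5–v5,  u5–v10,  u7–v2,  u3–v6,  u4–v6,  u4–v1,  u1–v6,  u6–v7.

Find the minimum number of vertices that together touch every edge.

The 7 edges u1–v1, u2–v8, u3–v7, u4–v6, u5–v3, u6–v2, u7–v10 form a matching, so any vertex cover needs at least 7 vertices (one per matched edge).
Conversely {u5, u6, u7, v1, v6, v7, v8} meets every edge and has exactly 7 vertices, so 7 is optimal.

7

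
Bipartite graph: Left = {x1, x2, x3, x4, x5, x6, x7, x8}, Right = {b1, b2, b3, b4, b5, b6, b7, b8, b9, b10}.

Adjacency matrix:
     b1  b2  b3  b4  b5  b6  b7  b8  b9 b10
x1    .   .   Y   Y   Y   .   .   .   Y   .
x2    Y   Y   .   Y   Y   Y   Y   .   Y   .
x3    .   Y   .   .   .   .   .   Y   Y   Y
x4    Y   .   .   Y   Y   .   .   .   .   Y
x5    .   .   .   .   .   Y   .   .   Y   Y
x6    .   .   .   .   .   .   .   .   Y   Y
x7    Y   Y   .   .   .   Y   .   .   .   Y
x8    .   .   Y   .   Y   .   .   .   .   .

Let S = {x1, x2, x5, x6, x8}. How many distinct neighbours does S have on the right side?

9

The union of neighbours of {x1, x2, x5, x6, x8} is {b1, b2, b3, b4, b5, b6, b7, b9, b10}, which has 9 elements.
Since |N(S)| = 9 ≥ |S| = 5, Hall's condition holds for this subset.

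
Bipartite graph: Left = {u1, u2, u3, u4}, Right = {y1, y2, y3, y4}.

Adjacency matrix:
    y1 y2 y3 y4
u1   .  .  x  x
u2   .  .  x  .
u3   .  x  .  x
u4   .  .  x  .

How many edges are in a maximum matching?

3

One maximum matching: u1–y4, u2–y3, u3–y2.
The set {u2, u4} has only 1 neighbour ({y3}), so by Hall's theorem at most 3 of the 4 left vertices can be matched.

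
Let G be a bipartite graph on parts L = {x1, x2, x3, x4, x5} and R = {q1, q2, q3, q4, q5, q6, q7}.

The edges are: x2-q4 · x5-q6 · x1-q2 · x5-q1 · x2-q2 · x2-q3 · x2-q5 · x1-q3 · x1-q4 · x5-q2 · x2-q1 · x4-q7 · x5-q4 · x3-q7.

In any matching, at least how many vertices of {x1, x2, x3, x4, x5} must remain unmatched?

One maximum matching: x1–q2, x2–q4, x3–q7, x5–q6.
The set {x3, x4} has only 1 neighbour ({q7}), so by Hall's theorem at most 4 of the 5 left vertices can be matched.
That matches 4 of the 5, leaving 1 unmatched; no matching can do better.

1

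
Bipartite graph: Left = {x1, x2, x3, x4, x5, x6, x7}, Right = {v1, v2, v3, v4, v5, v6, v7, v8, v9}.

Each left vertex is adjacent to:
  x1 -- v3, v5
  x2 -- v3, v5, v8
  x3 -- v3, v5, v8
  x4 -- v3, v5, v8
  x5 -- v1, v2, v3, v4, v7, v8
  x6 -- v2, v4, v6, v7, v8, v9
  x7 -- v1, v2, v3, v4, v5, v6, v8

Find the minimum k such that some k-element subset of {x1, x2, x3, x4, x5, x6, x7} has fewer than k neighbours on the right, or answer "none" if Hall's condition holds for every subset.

Take S = {x1, x2, x3, x4}. Its neighbourhood is {v3, v5, v8}, so |N(S)| = 3 < |S| = 4.
Every subset of size less than 4 has at least as many neighbours as members, so 4 is the minimum.

4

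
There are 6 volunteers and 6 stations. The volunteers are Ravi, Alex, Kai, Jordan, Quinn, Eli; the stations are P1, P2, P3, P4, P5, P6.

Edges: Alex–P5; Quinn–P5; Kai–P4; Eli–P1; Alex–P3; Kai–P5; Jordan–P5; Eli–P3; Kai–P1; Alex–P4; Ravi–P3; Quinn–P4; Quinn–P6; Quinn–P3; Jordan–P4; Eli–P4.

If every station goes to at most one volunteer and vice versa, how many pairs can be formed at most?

5

A valid assignment of size 5: Ravi-P3, Alex-P4, Kai-P1, Jordan-P5, Quinn-P6.
The set {Ravi, Alex, Kai, Jordan, Eli} has only 4 neighbours ({P1, P3, P4, P5}), so by Hall's theorem at most 5 of the 6 volunteers can be matched.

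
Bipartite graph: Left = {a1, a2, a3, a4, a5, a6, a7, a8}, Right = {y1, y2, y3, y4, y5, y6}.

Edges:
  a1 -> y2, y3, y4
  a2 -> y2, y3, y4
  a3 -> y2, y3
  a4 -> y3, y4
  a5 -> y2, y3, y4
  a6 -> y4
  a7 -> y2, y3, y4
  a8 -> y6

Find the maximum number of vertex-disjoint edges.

4

One maximum matching: a1→y4, a2→y2, a3→y3, a8→y6.
The set {a1, a2, a3, a4, a5, a6, a7} has only 3 neighbours ({y2, y3, y4}), so by Hall's theorem at most 4 of the 8 left vertices can be matched.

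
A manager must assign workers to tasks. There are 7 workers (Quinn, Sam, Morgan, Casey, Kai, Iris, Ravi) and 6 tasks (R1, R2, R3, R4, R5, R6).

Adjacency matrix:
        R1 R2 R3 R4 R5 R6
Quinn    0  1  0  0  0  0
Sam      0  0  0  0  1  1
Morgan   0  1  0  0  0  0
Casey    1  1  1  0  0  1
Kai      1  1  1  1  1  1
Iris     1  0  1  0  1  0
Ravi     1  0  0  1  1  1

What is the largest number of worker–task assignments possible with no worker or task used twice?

A valid assignment of size 6: Quinn-R2, Sam-R6, Casey-R1, Kai-R3, Iris-R5, Ravi-R4.
The set {Quinn, Morgan} has only 1 neighbour ({R2}), so by Hall's theorem at most 6 of the 7 workers can be matched.

6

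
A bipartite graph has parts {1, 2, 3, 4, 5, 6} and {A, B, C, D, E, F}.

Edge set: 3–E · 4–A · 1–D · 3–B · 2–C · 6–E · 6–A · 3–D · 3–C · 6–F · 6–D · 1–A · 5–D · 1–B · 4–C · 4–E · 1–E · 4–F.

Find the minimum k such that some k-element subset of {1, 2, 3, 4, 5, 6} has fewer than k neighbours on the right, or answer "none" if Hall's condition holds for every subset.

A matching saturating every left vertex exists, for instance 1→A, 2→C, 3→B, 4→F, 5→D, 6→E.
By Hall's marriage theorem, this means |N(S)| ≥ |S| for every subset S, so no violating subset exists.

none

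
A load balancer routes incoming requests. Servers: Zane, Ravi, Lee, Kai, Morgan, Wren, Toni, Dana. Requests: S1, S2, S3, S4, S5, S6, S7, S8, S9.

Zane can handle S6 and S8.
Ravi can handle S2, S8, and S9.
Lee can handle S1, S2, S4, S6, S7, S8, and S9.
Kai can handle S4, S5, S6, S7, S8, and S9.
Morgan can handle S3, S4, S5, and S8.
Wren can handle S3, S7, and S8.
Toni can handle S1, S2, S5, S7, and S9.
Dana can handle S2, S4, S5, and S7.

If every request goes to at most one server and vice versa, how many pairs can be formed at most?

8

For example, pair Zane–S6, Ravi–S9, Lee–S1, Kai–S4, Morgan–S3, Wren–S8, Toni–S7, Dana–S2.
This saturates every server, so 8 is the maximum.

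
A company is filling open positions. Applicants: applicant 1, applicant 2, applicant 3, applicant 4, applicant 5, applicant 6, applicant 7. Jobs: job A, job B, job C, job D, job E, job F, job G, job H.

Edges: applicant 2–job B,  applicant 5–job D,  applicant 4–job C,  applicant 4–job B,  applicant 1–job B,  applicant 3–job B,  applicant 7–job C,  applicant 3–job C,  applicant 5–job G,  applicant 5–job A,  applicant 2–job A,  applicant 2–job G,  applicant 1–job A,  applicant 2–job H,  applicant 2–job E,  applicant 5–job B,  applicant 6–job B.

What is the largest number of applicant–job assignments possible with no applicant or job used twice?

For example, pair applicant 1→job A, applicant 2→job H, applicant 3→job C, applicant 4→job B, applicant 5→job G.
The set {applicant 3, applicant 4, applicant 6, applicant 7} has only 2 neighbours ({job B, job C}), so by Hall's theorem at most 5 of the 7 applicants can be matched.

5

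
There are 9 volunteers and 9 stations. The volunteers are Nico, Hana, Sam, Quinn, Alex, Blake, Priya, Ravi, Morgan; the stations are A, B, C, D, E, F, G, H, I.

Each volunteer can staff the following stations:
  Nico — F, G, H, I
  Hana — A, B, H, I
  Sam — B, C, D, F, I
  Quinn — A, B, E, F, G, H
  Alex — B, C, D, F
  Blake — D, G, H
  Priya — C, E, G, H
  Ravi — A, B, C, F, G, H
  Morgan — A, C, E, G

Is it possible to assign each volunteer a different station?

A valid assignment of size 9: Nico–G, Hana–I, Sam–F, Quinn–H, Alex–B, Blake–D, Priya–C, Ravi–A, Morgan–E.
Every volunteer is matched, so this is a perfect matching.

Yes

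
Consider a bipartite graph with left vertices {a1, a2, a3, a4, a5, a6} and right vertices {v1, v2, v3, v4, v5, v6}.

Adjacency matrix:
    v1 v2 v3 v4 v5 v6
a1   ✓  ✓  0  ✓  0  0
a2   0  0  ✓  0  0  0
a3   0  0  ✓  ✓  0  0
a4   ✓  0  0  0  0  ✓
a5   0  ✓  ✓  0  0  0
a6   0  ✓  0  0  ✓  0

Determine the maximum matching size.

6

One maximum matching: a1–v1, a2–v3, a3–v4, a4–v6, a5–v2, a6–v5.
All 6 left vertices are matched, so no larger matching exists.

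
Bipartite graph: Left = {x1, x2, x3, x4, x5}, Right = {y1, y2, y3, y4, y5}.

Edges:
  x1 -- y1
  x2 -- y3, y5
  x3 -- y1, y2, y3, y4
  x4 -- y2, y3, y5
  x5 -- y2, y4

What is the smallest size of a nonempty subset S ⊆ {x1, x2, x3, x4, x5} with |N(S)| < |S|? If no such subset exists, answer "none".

A matching saturating every left vertex exists, for instance x1→y1, x2→y5, x3→y4, x4→y3, x5→y2.
By Hall's marriage theorem, this means |N(S)| ≥ |S| for every subset S, so no violating subset exists.

none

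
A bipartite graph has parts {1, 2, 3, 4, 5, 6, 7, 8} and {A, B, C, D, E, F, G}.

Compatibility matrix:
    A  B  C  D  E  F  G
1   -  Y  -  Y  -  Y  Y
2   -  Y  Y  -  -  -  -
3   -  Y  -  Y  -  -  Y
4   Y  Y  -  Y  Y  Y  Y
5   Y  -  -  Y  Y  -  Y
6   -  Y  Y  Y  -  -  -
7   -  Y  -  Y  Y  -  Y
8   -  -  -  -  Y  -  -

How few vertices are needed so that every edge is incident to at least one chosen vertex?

{A, B, C, D, E, F, G} is a vertex cover of size 7: every edge has an endpoint in this set.
No smaller cover exists because 1–F, 2–C, 3–G, 4–A, 5–E, 6–D, 7–B is a matching of size 7, and a cover must include an endpoint of each of these disjoint edges (König's theorem).

7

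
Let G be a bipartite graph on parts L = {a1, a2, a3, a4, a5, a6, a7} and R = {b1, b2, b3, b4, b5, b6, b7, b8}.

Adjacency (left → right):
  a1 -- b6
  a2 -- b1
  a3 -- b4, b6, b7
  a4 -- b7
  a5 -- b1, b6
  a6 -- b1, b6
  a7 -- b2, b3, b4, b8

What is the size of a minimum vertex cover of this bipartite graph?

5

{a3, a4, a7, b1, b6} is a vertex cover of size 5: every edge has an endpoint in this set.
No smaller cover exists because a1–b6, a2–b1, a3–b4, a4–b7, a7–b3 is a matching of size 5, and a cover must include an endpoint of each of these disjoint edges (König's theorem).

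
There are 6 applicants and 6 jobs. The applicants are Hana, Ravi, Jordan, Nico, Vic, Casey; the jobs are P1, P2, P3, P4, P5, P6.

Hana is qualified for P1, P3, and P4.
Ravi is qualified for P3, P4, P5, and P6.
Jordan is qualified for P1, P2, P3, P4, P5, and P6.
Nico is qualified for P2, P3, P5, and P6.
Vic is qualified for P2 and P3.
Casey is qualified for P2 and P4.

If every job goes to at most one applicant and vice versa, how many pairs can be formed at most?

A valid assignment of size 6: Hana-P1, Ravi-P6, Jordan-P3, Nico-P5, Vic-P2, Casey-P4.
This saturates every applicant, so 6 is the maximum.

6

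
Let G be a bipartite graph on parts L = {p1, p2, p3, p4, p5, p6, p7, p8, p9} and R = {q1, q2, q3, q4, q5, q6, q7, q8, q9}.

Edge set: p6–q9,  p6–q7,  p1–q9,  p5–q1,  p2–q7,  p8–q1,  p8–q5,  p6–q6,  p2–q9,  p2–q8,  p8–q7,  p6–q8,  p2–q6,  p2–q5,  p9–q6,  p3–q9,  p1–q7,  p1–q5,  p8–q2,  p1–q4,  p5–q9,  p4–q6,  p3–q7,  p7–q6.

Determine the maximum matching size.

For example, pair p1-q5, p2-q9, p3-q7, p4-q6, p5-q1, p6-q8, p8-q2.
The set {p4, p7, p9} has only 1 neighbour ({q6}), so by Hall's theorem at most 7 of the 9 left vertices can be matched.

7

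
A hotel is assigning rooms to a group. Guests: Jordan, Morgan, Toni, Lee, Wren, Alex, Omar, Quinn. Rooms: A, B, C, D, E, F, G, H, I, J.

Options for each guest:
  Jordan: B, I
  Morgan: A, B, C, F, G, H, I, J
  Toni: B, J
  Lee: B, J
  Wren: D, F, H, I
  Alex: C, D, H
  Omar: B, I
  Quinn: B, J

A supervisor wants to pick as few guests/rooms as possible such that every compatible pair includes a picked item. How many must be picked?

{Morgan, Wren, Alex, B, I, J} is a vertex cover of size 6: every edge has an endpoint in this set.
No smaller cover exists because Jordan–I, Morgan–G, Toni–J, Lee–B, Wren–F, Alex–C is a matching of size 6, and a cover must include an endpoint of each of these disjoint edges (König's theorem).

6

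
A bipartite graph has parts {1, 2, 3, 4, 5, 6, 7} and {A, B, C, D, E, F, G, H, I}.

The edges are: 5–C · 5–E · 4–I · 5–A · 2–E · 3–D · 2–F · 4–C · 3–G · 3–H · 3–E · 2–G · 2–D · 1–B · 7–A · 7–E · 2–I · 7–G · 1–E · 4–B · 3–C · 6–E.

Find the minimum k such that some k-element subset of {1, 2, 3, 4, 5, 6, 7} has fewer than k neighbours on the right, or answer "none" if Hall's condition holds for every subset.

A matching saturating every left vertex exists, for instance 1→B, 2→F, 3→H, 4→I, 5→C, 6→E, 7→G.
By Hall's marriage theorem, this means |N(S)| ≥ |S| for every subset S, so no violating subset exists.

none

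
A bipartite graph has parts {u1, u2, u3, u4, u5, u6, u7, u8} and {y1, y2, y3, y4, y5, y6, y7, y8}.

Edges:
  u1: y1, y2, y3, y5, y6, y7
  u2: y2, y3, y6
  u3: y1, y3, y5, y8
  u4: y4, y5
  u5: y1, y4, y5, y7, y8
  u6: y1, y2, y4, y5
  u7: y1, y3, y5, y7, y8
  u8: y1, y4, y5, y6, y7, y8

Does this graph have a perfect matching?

One maximum matching: u1–y6, u2–y2, u3–y8, u4–y5, u5–y4, u6–y1, u7–y3, u8–y7.
All 8 left vertices are covered.

Yes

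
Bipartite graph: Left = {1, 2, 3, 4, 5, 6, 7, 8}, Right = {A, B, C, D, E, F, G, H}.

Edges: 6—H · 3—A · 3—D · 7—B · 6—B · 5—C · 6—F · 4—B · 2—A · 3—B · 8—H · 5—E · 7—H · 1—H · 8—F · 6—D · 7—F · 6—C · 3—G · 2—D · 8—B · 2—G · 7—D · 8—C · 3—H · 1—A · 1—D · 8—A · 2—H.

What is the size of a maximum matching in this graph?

8

One maximum matching: 1-H, 2-D, 3-G, 4-B, 5-E, 6-C, 7-F, 8-A.
All 8 left vertices are matched, so no larger matching exists.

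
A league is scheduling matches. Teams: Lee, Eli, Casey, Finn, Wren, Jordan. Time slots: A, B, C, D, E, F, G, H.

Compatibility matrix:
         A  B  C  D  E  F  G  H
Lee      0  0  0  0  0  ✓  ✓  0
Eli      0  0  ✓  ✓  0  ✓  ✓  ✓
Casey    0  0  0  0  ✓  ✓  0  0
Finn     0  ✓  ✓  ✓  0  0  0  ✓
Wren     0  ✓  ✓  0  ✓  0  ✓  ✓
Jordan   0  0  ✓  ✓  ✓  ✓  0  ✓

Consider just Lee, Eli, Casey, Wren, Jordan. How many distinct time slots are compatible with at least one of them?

7

The union of neighbours of {Lee, Eli, Casey, Wren, Jordan} is {B, C, D, E, F, G, H}, which has 7 elements.
Since |N(S)| = 7 ≥ |S| = 5, Hall's condition holds for this subset.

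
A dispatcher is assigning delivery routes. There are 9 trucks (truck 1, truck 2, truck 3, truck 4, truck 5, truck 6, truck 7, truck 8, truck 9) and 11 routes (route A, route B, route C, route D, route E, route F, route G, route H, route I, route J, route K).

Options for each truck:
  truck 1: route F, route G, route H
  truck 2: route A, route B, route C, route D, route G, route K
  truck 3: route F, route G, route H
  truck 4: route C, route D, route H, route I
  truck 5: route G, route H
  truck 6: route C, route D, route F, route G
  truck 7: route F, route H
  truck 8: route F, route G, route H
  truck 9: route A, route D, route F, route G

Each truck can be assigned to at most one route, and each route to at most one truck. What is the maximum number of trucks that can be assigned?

7

One maximum matching: truck 1–route H, truck 2–route K, truck 3–route F, truck 4–route I, truck 5–route G, truck 6–route C, truck 9–route D.
The set {truck 1, truck 3, truck 5, truck 7, truck 8} has only 3 neighbours ({route F, route G, route H}), so by Hall's theorem at most 7 of the 9 trucks can be matched.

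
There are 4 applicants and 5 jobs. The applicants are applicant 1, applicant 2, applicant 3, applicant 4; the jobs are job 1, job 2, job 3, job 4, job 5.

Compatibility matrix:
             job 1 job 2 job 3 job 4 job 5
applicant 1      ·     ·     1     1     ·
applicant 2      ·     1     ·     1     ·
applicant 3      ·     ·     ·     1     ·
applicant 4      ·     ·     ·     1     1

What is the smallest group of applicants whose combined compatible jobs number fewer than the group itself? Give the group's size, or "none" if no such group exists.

none

A matching saturating every applicant exists, for instance applicant 1→job 3, applicant 2→job 2, applicant 3→job 4, applicant 4→job 5.
By Hall's marriage theorem, this means |N(S)| ≥ |S| for every subset S, so no violating subset exists.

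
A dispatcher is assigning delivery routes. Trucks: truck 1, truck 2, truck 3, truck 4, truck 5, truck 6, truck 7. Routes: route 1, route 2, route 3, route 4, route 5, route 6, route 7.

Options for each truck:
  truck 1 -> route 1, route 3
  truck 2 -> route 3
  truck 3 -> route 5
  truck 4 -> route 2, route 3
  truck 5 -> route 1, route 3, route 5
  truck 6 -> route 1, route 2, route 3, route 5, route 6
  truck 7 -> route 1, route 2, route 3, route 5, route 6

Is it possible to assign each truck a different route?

The set {truck 1, truck 2, truck 3, truck 4, truck 5, truck 6, truck 7} has only 5 neighbours ({route 1, route 2, route 3, route 5, route 6}), so by Hall's theorem at most 5 of the 7 trucks can be matched.
Hence no matching covers every truck.

No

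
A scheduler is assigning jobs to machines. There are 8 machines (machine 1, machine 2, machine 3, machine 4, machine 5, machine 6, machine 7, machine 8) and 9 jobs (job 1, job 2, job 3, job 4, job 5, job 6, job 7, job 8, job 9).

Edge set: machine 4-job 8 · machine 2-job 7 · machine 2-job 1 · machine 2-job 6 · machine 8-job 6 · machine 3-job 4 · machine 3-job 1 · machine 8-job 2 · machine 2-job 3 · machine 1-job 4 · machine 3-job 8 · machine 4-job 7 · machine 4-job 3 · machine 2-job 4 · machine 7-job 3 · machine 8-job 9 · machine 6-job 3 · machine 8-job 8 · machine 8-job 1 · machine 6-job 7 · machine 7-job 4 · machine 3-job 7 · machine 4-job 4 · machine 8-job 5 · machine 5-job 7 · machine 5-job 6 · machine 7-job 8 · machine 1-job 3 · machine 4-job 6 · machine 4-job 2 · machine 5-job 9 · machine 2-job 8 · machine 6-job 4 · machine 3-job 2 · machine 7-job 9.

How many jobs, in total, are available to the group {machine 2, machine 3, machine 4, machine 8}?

9

The union of neighbours of {machine 2, machine 3, machine 4, machine 8} is {job 1, job 2, job 3, job 4, job 5, job 6, job 7, job 8, job 9}, which has 9 elements.
Since |N(S)| = 9 ≥ |S| = 4, Hall's condition holds for this subset.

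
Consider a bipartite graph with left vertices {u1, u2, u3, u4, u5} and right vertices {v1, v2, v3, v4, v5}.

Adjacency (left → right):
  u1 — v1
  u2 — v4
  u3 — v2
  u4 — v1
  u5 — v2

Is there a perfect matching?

The set {u1, u3, u4, u5} has only 2 neighbours ({v1, v2}), so by Hall's theorem at most 3 of the 5 left vertices can be matched.
Hence no matching covers every left vertex.

No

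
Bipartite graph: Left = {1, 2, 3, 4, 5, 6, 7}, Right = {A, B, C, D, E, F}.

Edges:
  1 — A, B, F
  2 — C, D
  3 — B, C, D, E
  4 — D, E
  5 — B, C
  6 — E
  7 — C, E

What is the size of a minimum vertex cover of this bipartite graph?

5

A maximum matching has 5 edges (e.g. 1–F, 2–C, 3–E, 4–D, 5–B).
By König's theorem the minimum vertex cover has the same size. One such cover is {1, B, C, D, E}.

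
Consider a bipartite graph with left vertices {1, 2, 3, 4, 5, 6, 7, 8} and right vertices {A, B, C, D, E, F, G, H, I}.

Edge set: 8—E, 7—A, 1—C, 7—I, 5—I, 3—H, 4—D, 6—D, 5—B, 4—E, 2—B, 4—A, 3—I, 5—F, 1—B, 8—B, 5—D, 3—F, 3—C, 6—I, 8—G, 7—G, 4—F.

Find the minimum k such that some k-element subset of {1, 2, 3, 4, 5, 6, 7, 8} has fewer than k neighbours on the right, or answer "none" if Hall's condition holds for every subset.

A matching saturating every left vertex exists, for instance 1→C, 2→B, 3→H, 4→D, 5→F, 6→I, 7→G, 8→E.
By Hall's marriage theorem, this means |N(S)| ≥ |S| for every subset S, so no violating subset exists.

none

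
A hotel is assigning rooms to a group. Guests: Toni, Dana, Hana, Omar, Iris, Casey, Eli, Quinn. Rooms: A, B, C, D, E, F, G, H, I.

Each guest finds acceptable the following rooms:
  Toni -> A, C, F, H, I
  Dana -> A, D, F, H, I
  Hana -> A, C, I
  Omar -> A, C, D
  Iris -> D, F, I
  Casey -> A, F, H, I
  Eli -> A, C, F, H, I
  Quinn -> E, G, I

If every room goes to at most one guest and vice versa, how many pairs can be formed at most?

7

One maximum matching: Toni–H, Dana–A, Hana–C, Omar–D, Iris–F, Casey–I, Quinn–E.
The set {Toni, Dana, Hana, Omar, Iris, Casey, Eli} has only 6 neighbours ({A, C, D, F, H, I}), so by Hall's theorem at most 7 of the 8 guests can be matched.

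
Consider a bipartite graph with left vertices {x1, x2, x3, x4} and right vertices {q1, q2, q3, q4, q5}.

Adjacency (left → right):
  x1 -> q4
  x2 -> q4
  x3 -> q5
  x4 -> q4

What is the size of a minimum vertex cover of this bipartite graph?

{x3, q4} is a vertex cover of size 2: every edge has an endpoint in this set.
No smaller cover exists because x1–q4, x3–q5 is a matching of size 2, and a cover must include an endpoint of each of these disjoint edges (König's theorem).

2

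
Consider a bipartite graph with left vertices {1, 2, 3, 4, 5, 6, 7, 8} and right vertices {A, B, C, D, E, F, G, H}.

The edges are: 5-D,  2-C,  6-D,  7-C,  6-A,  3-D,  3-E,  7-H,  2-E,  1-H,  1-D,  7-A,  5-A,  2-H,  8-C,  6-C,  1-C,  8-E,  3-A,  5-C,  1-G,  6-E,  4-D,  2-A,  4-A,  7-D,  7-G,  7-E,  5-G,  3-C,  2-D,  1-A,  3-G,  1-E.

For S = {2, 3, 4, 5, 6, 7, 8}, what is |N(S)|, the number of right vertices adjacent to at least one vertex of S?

6

The union of neighbours of {2, 3, 4, 5, 6, 7, 8} is {A, C, D, E, G, H}, which has 6 elements.
Since |N(S)| = 6 < |S| = 7, Hall's condition fails for this subset.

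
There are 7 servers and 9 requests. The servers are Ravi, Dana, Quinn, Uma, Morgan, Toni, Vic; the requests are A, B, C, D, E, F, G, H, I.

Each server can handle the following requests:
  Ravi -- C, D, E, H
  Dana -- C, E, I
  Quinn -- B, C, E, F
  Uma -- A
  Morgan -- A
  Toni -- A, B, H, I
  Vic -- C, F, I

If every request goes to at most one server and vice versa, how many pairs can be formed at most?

6

One maximum matching: Ravi→C, Dana→E, Quinn→B, Uma→A, Toni→I, Vic→F.
The set {Uma, Morgan} has only 1 neighbour ({A}), so by Hall's theorem at most 6 of the 7 servers can be matched.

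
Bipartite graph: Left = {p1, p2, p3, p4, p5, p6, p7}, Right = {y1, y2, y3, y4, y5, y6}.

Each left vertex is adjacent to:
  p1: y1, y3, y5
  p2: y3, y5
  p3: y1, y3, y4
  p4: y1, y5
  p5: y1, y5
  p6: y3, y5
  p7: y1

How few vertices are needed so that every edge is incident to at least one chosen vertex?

4

The 4 edges p1–y3, p2–y5, p3–y4, p4–y1 form a matching, so any vertex cover needs at least 4 vertices (one per matched edge).
Conversely {p3, y1, y3, y5} meets every edge and has exactly 4 vertices, so 4 is optimal.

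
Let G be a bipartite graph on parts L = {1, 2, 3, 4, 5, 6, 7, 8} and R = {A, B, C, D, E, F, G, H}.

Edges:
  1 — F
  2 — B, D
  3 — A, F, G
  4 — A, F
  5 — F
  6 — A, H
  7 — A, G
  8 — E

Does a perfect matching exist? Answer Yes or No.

The set {1, 3, 4, 5, 7} has only 3 neighbours ({A, F, G}), so by Hall's theorem at most 6 of the 8 left vertices can be matched.
Hence no matching covers every left vertex.

No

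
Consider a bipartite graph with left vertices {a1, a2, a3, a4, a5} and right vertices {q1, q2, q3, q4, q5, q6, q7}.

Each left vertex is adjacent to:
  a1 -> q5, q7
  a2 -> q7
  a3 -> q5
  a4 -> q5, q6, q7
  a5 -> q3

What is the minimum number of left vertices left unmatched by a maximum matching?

A valid assignment of size 4: a1→q5, a2→q7, a4→q6, a5→q3.
The set {a1, a2, a3} has only 2 neighbours ({q5, q7}), so by Hall's theorem at most 4 of the 5 left vertices can be matched.
That matches 4 of the 5, leaving 1 unmatched; no matching can do better.

1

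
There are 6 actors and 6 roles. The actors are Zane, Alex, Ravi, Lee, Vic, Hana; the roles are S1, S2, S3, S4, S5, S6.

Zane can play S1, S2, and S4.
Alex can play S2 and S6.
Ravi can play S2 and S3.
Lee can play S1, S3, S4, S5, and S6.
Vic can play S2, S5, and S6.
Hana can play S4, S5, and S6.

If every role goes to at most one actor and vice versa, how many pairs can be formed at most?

One maximum matching: Zane–S1, Alex–S2, Ravi–S3, Lee–S6, Vic–S5, Hana–S4.
All 6 actors are matched, so no larger matching exists.

6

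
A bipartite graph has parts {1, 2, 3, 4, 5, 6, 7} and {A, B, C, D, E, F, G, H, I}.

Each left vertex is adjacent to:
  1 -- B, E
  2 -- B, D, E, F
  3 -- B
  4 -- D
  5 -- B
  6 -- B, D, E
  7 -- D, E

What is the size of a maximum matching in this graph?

4

For example, pair 1–E, 2–F, 3–B, 4–D.
The set {1, 3, 4, 5, 6, 7} has only 3 neighbours ({B, D, E}), so by Hall's theorem at most 4 of the 7 left vertices can be matched.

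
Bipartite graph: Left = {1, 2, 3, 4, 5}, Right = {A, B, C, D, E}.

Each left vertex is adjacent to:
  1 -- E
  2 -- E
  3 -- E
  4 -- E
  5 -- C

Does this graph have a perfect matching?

No

The set {1, 2, 3, 4} has only 1 neighbour ({E}), so by Hall's theorem at most 2 of the 5 left vertices can be matched.
Hence no matching covers every left vertex.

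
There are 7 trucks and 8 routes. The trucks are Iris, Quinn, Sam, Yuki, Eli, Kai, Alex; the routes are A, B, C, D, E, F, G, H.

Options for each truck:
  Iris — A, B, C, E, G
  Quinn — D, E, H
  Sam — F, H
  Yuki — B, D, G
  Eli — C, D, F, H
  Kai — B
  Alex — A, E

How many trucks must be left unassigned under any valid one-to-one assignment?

For example, pair Iris-A, Quinn-D, Sam-H, Yuki-G, Eli-F, Kai-B, Alex-E.
All 7 trucks are matched, so no larger matching exists.
That matches 7 of the 7, leaving 0 unmatched; no matching can do better.

0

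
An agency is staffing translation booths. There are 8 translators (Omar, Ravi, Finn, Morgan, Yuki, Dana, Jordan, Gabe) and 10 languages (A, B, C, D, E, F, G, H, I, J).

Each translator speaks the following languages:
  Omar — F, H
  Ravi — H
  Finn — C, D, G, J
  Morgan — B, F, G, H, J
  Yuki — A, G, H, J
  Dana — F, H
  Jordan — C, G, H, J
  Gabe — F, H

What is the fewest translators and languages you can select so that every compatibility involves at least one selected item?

A maximum matching has 6 edges (e.g. Omar–F, Ravi–H, Finn–C, Morgan–B, Yuki–G, Jordan–J).
By König's theorem the minimum vertex cover has the same size. One such cover is {Finn, Morgan, Yuki, Jordan, F, H}.

6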